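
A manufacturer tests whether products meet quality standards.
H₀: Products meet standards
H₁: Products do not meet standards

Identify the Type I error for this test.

Answer: Rejecting good products that actually meet standards

Derivation:
A Type I error (probability α) occurs when we reject a true H₀.
A Type II error (probability β) occurs when we fail to reject a false H₀.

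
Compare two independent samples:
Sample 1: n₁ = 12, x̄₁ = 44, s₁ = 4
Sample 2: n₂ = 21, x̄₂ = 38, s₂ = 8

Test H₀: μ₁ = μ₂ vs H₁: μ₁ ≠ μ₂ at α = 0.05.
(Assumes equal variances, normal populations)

Answer: t = 2.4194, reject H₀

Derivation:
Pooled variance: s²_p = [11×4² + 20×8²]/(31) = 46.9677
s_p = 6.8533
SE = s_p×√(1/n₁ + 1/n₂) = 6.8533×√(1/12 + 1/21) = 2.4800
t = (x̄₁ - x̄₂)/SE = (44 - 38)/2.4800 = 2.4194
df = 31, t-critical = ±2.040
Decision: reject H₀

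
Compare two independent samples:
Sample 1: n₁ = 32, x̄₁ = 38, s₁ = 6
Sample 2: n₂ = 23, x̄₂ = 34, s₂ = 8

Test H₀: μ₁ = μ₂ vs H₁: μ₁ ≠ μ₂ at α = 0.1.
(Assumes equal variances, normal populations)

Answer: t = 2.1203, reject H₀

Derivation:
Pooled variance: s²_p = [31×6² + 22×8²]/(53) = 47.6226
s_p = 6.9009
SE = s_p×√(1/n₁ + 1/n₂) = 6.9009×√(1/32 + 1/23) = 1.8865
t = (x̄₁ - x̄₂)/SE = (38 - 34)/1.8865 = 2.1203
df = 53, t-critical = ±1.674
Decision: reject H₀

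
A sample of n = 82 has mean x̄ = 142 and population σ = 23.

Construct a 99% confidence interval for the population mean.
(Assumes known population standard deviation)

Confidence level: 99%, α = 0.01
z_0.005 = 2.576
SE = σ/√n = 23/√82 = 2.5399
Margin of error = 2.576 × 2.5399 = 6.5428
CI: x̄ ± margin = 142 ± 6.5428
CI: (135.4572, 148.5428)

Answer: (135.4572, 148.5428)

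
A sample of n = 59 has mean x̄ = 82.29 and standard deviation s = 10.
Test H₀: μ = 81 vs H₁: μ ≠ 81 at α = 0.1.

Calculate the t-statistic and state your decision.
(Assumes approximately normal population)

Answer: t = 0.9909, fail to reject H₀

Derivation:
df = n - 1 = 58
SE = s/√n = 10/√59 = 1.3019
t = (x̄ - μ₀)/SE = (82.29 - 81)/1.3019 = 0.9909
Critical value: t_{0.05,58} = ±1.672
p-value ≈ 0.3259
Decision: fail to reject H₀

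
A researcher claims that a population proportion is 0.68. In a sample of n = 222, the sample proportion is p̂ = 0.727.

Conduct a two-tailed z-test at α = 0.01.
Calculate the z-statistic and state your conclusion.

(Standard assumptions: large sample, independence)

Answer: z = 1.5012, fail to reject H₀

Derivation:
H₀: p = 0.68, H₁: p ≠ 0.68
Standard error: SE = √(p₀(1-p₀)/n) = √(0.68×0.32/222) = 0.031308
z-statistic: z = (p̂ - p₀)/SE = (0.727 - 0.68)/0.031308 = 1.5012
Critical value: z_0.005 = ±2.576
p-value = 0.1333
Decision: fail to reject H₀ at α = 0.01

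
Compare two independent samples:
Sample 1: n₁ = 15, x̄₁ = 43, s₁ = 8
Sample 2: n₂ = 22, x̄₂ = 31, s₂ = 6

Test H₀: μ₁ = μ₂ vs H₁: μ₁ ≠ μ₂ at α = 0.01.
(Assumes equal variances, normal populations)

Answer: t = 5.2163, reject H₀

Derivation:
Pooled variance: s²_p = [14×8² + 21×6²]/(35) = 47.2000
s_p = 6.8702
SE = s_p×√(1/n₁ + 1/n₂) = 6.8702×√(1/15 + 1/22) = 2.3005
t = (x̄₁ - x̄₂)/SE = (43 - 31)/2.3005 = 5.2163
df = 35, t-critical = ±2.724
Decision: reject H₀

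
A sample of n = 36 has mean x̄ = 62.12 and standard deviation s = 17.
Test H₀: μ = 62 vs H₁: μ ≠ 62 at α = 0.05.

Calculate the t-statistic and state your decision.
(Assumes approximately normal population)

df = n - 1 = 35
SE = s/√n = 17/√36 = 2.8333
t = (x̄ - μ₀)/SE = (62.12 - 62)/2.8333 = 0.0424
Critical value: t_{0.025,35} = ±2.030
p-value ≈ 0.9664
Decision: fail to reject H₀

Answer: t = 0.0424, fail to reject H₀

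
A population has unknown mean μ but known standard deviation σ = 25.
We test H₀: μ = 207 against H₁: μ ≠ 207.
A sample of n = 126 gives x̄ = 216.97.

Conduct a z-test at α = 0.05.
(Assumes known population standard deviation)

Standard error: SE = σ/√n = 25/√126 = 2.2272
z-statistic: z = (x̄ - μ₀)/SE = (216.97 - 207)/2.2272 = 4.4765
Critical value: ±1.960
p-value < 0.0001
Decision: reject H₀

Answer: z = 4.4765, reject H₀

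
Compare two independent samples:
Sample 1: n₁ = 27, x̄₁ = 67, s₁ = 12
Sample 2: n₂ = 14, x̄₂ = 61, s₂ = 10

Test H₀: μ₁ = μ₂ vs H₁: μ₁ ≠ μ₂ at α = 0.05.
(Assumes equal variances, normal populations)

Pooled variance: s²_p = [26×12² + 13×10²]/(39) = 129.3333
s_p = 11.3725
SE = s_p×√(1/n₁ + 1/n₂) = 11.3725×√(1/27 + 1/14) = 3.7454
t = (x̄₁ - x̄₂)/SE = (67 - 61)/3.7454 = 1.6020
df = 39, t-critical = ±2.023
Decision: fail to reject H₀

Answer: t = 1.6020, fail to reject H₀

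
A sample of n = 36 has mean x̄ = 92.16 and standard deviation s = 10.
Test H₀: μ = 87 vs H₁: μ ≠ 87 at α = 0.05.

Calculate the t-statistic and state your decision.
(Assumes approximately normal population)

df = n - 1 = 35
SE = s/√n = 10/√36 = 1.6667
t = (x̄ - μ₀)/SE = (92.16 - 87)/1.6667 = 3.0959
Critical value: t_{0.025,35} = ±2.030
p-value ≈ 0.0038
Decision: reject H₀

Answer: t = 3.0959, reject H₀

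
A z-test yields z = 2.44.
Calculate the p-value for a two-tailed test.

Answer: p-value ≈ 0.0147

Derivation:
For z = 2.44:
p = 2×P(Z > |2.44|) = 2×(1 - Φ(2.44)) = 0.0147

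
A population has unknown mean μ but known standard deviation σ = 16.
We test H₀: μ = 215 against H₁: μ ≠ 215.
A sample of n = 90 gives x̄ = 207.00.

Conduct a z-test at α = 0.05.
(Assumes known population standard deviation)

Standard error: SE = σ/√n = 16/√90 = 1.6865
z-statistic: z = (x̄ - μ₀)/SE = (207.00 - 215)/1.6865 = -4.7436
Critical value: ±1.960
p-value < 0.0001
Decision: reject H₀

Answer: z = -4.7436, reject H₀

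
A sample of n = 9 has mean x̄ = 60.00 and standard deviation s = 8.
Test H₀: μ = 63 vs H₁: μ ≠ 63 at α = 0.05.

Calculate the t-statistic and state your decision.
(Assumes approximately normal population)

df = n - 1 = 8
SE = s/√n = 8/√9 = 2.6667
t = (x̄ - μ₀)/SE = (60.00 - 63)/2.6667 = -1.1250
Critical value: t_{0.025,8} = ±2.306
p-value ≈ 0.2932
Decision: fail to reject H₀

Answer: t = -1.1250, fail to reject H₀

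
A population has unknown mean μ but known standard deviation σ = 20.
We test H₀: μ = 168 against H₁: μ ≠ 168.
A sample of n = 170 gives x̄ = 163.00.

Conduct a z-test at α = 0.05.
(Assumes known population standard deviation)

Answer: z = -3.2597, reject H₀

Derivation:
Standard error: SE = σ/√n = 20/√170 = 1.5339
z-statistic: z = (x̄ - μ₀)/SE = (163.00 - 168)/1.5339 = -3.2597
Critical value: ±1.960
p-value = 0.0011
Decision: reject H₀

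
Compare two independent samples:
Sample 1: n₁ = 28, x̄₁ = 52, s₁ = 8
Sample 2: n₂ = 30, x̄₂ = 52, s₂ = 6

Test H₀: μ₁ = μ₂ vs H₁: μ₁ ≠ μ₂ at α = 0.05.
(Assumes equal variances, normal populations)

Answer: t = 0.0000, fail to reject H₀

Derivation:
Pooled variance: s²_p = [27×8² + 29×6²]/(56) = 49.5000
s_p = 7.0356
SE = s_p×√(1/n₁ + 1/n₂) = 7.0356×√(1/28 + 1/30) = 1.8487
t = (x̄₁ - x̄₂)/SE = (52 - 52)/1.8487 = 0.0000
df = 56, t-critical = ±2.003
Decision: fail to reject H₀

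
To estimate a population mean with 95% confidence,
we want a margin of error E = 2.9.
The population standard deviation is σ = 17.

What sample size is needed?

z_0.025 = 1.960
n = (z×σ/E)² = (1.960×17/2.9)²
n = 132.0122
Round up: n = 133

Answer: n = 133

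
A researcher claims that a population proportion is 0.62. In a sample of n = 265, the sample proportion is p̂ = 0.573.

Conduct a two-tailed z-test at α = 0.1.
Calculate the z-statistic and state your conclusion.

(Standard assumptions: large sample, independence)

Answer: z = -1.5763, fail to reject H₀

Derivation:
H₀: p = 0.62, H₁: p ≠ 0.62
Standard error: SE = √(p₀(1-p₀)/n) = √(0.62×0.38/265) = 0.029817
z-statistic: z = (p̂ - p₀)/SE = (0.573 - 0.62)/0.029817 = -1.5763
Critical value: z_0.05 = ±1.645
p-value = 0.1150
Decision: fail to reject H₀ at α = 0.1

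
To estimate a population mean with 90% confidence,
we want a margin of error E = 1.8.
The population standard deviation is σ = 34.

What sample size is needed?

z_0.05 = 1.645
n = (z×σ/E)² = (1.645×34/1.8)²
n = 965.4830
Round up: n = 966

Answer: n = 966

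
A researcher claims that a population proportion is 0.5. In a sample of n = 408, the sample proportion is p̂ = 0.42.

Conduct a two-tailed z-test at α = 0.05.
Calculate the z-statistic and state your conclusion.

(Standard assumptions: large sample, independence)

H₀: p = 0.5, H₁: p ≠ 0.5
Standard error: SE = √(p₀(1-p₀)/n) = √(0.5×0.5/408) = 0.024754
z-statistic: z = (p̂ - p₀)/SE = (0.42 - 0.5)/0.024754 = -3.2318
Critical value: z_0.025 = ±1.960
p-value = 0.0012
Decision: reject H₀ at α = 0.05

Answer: z = -3.2318, reject H₀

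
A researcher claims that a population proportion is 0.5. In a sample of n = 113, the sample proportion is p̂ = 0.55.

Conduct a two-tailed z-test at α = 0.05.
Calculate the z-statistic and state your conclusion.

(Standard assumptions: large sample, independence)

Answer: z = 1.0630, fail to reject H₀

Derivation:
H₀: p = 0.5, H₁: p ≠ 0.5
Standard error: SE = √(p₀(1-p₀)/n) = √(0.5×0.5/113) = 0.047036
z-statistic: z = (p̂ - p₀)/SE = (0.55 - 0.5)/0.047036 = 1.0630
Critical value: z_0.025 = ±1.960
p-value = 0.2878
Decision: fail to reject H₀ at α = 0.05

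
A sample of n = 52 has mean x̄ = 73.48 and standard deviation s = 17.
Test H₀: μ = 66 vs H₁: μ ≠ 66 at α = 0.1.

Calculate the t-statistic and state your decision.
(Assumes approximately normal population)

Answer: t = 3.1729, reject H₀

Derivation:
df = n - 1 = 51
SE = s/√n = 17/√52 = 2.3575
t = (x̄ - μ₀)/SE = (73.48 - 66)/2.3575 = 3.1729
Critical value: t_{0.05,51} = ±1.675
p-value ≈ 0.0026
Decision: reject H₀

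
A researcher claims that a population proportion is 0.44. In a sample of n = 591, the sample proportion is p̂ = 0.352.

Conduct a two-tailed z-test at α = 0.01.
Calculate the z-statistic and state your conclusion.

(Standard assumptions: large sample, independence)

Answer: z = -4.3097, reject H₀

Derivation:
H₀: p = 0.44, H₁: p ≠ 0.44
Standard error: SE = √(p₀(1-p₀)/n) = √(0.44×0.56/591) = 0.020419
z-statistic: z = (p̂ - p₀)/SE = (0.352 - 0.44)/0.020419 = -4.3097
Critical value: z_0.005 = ±2.576
p-value < 0.0001
Decision: reject H₀ at α = 0.01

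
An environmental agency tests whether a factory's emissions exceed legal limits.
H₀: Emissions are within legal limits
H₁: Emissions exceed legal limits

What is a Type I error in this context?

Type I error: rejecting H₀ when it is actually true (false positive).
Type II error: failing to reject H₀ when H₁ is actually true (false negative).

Answer: Citing a compliant factory for excess emissions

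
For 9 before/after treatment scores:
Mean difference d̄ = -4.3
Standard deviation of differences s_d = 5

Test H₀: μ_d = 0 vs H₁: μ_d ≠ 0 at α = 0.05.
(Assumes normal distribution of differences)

Answer: t = -2.5799, reject H₀

Derivation:
df = n - 1 = 8
SE = s_d/√n = 5/√9 = 1.6667
t = d̄/SE = -4.3/1.6667 = -2.5799
Critical value: t_{0.025,8} = ±2.306
p-value ≈ 0.0326
Decision: reject H₀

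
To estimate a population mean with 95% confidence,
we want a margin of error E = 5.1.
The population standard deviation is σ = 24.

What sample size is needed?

z_0.025 = 1.960
n = (z×σ/E)² = (1.960×24/5.1)²
n = 85.0735
Round up: n = 86

Answer: n = 86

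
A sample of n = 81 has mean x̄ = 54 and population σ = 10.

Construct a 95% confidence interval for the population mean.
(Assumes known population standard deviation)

Answer: (51.8222, 56.1778)

Derivation:
Confidence level: 95%, α = 0.05
z_0.025 = 1.960
SE = σ/√n = 10/√81 = 1.1111
Margin of error = 1.960 × 1.1111 = 2.1778
CI: x̄ ± margin = 54 ± 2.1778
CI: (51.8222, 56.1778)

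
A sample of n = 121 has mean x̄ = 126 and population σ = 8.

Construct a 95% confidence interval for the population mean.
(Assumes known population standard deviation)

Answer: (124.5745, 127.4255)

Derivation:
Confidence level: 95%, α = 0.05
z_0.025 = 1.960
SE = σ/√n = 8/√121 = 0.7273
Margin of error = 1.960 × 0.7273 = 1.4255
CI: x̄ ± margin = 126 ± 1.4255
CI: (124.5745, 127.4255)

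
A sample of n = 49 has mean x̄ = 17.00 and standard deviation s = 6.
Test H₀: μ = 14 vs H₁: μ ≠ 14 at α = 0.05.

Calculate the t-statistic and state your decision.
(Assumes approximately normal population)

Answer: t = 3.5002, reject H₀

Derivation:
df = n - 1 = 48
SE = s/√n = 6/√49 = 0.8571
t = (x̄ - μ₀)/SE = (17.00 - 14)/0.8571 = 3.5002
Critical value: t_{0.025,48} = ±2.011
p-value ≈ 0.0010
Decision: reject H₀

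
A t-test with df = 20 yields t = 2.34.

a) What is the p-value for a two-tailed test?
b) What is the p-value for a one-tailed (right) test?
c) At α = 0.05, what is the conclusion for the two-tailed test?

Answer: a) 0.0298, b) 0.0149, c) reject H₀

Derivation:
Using t-distribution with df = 20:
a) Two-tailed: p = 2×P(T > 2.34) = 0.0298
b) One-tailed: p = P(T > 2.34) = 0.0149
c) 0.0298 < 0.05, reject H₀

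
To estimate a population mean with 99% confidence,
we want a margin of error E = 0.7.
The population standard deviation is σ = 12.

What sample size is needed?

Answer: n = 1951

Derivation:
z_0.005 = 2.576
n = (z×σ/E)² = (2.576×12/0.7)²
n = 1950.1056
Round up: n = 1951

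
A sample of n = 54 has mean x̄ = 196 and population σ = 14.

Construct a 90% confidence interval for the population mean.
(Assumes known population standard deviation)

Answer: (192.8659, 199.1341)

Derivation:
Confidence level: 90%, α = 0.1
z_0.05 = 1.645
SE = σ/√n = 14/√54 = 1.9052
Margin of error = 1.645 × 1.9052 = 3.1341
CI: x̄ ± margin = 196 ± 3.1341
CI: (192.8659, 199.1341)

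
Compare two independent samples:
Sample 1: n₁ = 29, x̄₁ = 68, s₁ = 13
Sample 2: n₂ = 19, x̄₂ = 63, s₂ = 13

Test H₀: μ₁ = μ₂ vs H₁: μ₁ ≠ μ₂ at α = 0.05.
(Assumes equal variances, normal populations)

Answer: t = 1.3031, fail to reject H₀

Derivation:
Pooled variance: s²_p = [28×13² + 18×13²]/(46) = 169.0000
s_p = 13.0000
SE = s_p×√(1/n₁ + 1/n₂) = 13.0000×√(1/29 + 1/19) = 3.8370
t = (x̄₁ - x̄₂)/SE = (68 - 63)/3.8370 = 1.3031
df = 46, t-critical = ±2.013
Decision: fail to reject H₀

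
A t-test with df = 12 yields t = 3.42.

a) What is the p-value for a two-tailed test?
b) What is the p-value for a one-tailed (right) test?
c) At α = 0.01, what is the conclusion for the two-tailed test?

Using t-distribution with df = 12:
a) Two-tailed: p = 2×P(T > 3.42) = 0.0051
b) One-tailed: p = P(T > 3.42) = 0.0025
c) 0.0051 < 0.01, reject H₀

Answer: a) 0.0051, b) 0.0025, c) reject H₀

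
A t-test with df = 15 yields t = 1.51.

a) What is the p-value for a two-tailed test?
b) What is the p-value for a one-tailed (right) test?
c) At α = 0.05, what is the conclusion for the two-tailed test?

Answer: a) 0.1518, b) 0.0759, c) fail to reject H₀

Derivation:
Using t-distribution with df = 15:
a) Two-tailed: p = 2×P(T > 1.51) = 0.1518
b) One-tailed: p = P(T > 1.51) = 0.0759
c) 0.1518 ≥ 0.05, fail to reject H₀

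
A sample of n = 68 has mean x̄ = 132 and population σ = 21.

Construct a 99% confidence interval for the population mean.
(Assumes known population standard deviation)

Confidence level: 99%, α = 0.01
z_0.005 = 2.576
SE = σ/√n = 21/√68 = 2.5466
Margin of error = 2.576 × 2.5466 = 6.5600
CI: x̄ ± margin = 132 ± 6.5600
CI: (125.4400, 138.5600)

Answer: (125.4400, 138.5600)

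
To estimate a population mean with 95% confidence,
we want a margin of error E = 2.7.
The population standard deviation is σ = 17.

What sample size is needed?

Answer: n = 153

Derivation:
z_0.025 = 1.960
n = (z×σ/E)² = (1.960×17/2.7)²
n = 152.2939
Round up: n = 153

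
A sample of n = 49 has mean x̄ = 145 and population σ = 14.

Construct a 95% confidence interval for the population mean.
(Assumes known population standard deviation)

Confidence level: 95%, α = 0.05
z_0.025 = 1.960
SE = σ/√n = 14/√49 = 2.0000
Margin of error = 1.960 × 2.0000 = 3.9200
CI: x̄ ± margin = 145 ± 3.9200
CI: (141.0800, 148.9200)

Answer: (141.0800, 148.9200)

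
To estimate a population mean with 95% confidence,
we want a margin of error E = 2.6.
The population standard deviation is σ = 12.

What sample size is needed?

z_0.025 = 1.960
n = (z×σ/E)² = (1.960×12/2.6)²
n = 81.8329
Round up: n = 82

Answer: n = 82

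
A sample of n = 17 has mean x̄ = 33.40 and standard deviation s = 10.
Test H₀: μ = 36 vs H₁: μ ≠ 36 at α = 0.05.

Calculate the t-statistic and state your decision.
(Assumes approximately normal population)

df = n - 1 = 16
SE = s/√n = 10/√17 = 2.4254
t = (x̄ - μ₀)/SE = (33.40 - 36)/2.4254 = -1.0720
Critical value: t_{0.025,16} = ±2.120
p-value ≈ 0.2996
Decision: fail to reject H₀

Answer: t = -1.0720, fail to reject H₀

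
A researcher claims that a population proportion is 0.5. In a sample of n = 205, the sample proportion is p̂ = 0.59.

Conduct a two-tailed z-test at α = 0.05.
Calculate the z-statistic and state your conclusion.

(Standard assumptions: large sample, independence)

Answer: z = 2.5772, reject H₀

Derivation:
H₀: p = 0.5, H₁: p ≠ 0.5
Standard error: SE = √(p₀(1-p₀)/n) = √(0.5×0.5/205) = 0.034922
z-statistic: z = (p̂ - p₀)/SE = (0.59 - 0.5)/0.034922 = 2.5772
Critical value: z_0.025 = ±1.960
p-value = 0.0100
Decision: reject H₀ at α = 0.05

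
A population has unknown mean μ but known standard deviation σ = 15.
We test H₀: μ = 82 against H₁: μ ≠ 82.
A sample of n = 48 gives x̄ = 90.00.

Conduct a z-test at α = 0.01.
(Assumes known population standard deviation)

Standard error: SE = σ/√n = 15/√48 = 2.1651
z-statistic: z = (x̄ - μ₀)/SE = (90.00 - 82)/2.1651 = 3.6950
Critical value: ±2.576
p-value = 0.0002
Decision: reject H₀

Answer: z = 3.6950, reject H₀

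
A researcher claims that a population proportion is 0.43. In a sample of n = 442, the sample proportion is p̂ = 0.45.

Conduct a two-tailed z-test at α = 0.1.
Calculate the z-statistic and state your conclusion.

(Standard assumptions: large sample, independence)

H₀: p = 0.43, H₁: p ≠ 0.43
Standard error: SE = √(p₀(1-p₀)/n) = √(0.43×0.57/442) = 0.023548
z-statistic: z = (p̂ - p₀)/SE = (0.45 - 0.43)/0.023548 = 0.8493
Critical value: z_0.05 = ±1.645
p-value = 0.3957
Decision: fail to reject H₀ at α = 0.1

Answer: z = 0.8493, fail to reject H₀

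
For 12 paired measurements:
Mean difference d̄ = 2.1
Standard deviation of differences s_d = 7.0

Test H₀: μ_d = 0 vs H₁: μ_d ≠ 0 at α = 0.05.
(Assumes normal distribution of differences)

Answer: t = 1.0392, fail to reject H₀

Derivation:
df = n - 1 = 11
SE = s_d/√n = 7.0/√12 = 2.0207
t = d̄/SE = 2.1/2.0207 = 1.0392
Critical value: t_{0.025,11} = ±2.201
p-value ≈ 0.3210
Decision: fail to reject H₀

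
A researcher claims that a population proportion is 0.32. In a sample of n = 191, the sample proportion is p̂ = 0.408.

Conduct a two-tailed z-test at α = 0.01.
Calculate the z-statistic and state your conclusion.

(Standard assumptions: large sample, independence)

Answer: z = 2.6072, reject H₀

Derivation:
H₀: p = 0.32, H₁: p ≠ 0.32
Standard error: SE = √(p₀(1-p₀)/n) = √(0.32×0.68/191) = 0.033753
z-statistic: z = (p̂ - p₀)/SE = (0.408 - 0.32)/0.033753 = 2.6072
Critical value: z_0.005 = ±2.576
p-value = 0.0091
Decision: reject H₀ at α = 0.01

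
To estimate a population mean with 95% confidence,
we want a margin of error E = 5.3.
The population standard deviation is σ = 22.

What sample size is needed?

z_0.025 = 1.960
n = (z×σ/E)² = (1.960×22/5.3)²
n = 66.1920
Round up: n = 67

Answer: n = 67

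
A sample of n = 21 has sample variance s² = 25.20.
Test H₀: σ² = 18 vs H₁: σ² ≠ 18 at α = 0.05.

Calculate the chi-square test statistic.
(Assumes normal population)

Answer: χ² = 28.0000, fail to reject H₀

Derivation:
df = n - 1 = 20
χ² = (n-1)s²/σ₀² = 20×25.20/18 = 28.0000
Critical values: χ²_{0.975,20} = 9.591, χ²_{0.025,20} = 34.170
Rejection region: χ² < 9.591 or χ² > 34.170
Decision: fail to reject H₀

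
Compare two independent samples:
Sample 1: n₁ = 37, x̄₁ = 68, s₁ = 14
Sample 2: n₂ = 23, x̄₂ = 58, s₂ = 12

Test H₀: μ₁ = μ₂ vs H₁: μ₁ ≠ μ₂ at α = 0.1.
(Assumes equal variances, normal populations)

Pooled variance: s²_p = [36×14² + 22×12²]/(58) = 176.2759
s_p = 13.2769
SE = s_p×√(1/n₁ + 1/n₂) = 13.2769×√(1/37 + 1/23) = 3.5254
t = (x̄₁ - x̄₂)/SE = (68 - 58)/3.5254 = 2.8366
df = 58, t-critical = ±1.672
Decision: reject H₀

Answer: t = 2.8366, reject H₀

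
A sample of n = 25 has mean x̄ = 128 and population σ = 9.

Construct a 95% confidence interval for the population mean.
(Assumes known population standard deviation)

Answer: (124.4720, 131.5280)

Derivation:
Confidence level: 95%, α = 0.05
z_0.025 = 1.960
SE = σ/√n = 9/√25 = 1.8000
Margin of error = 1.960 × 1.8000 = 3.5280
CI: x̄ ± margin = 128 ± 3.5280
CI: (124.4720, 131.5280)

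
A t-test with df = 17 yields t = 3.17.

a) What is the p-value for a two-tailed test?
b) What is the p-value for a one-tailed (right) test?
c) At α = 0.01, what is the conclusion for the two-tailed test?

Answer: a) 0.0056, b) 0.0028, c) reject H₀

Derivation:
Using t-distribution with df = 17:
a) Two-tailed: p = 2×P(T > 3.17) = 0.0056
b) One-tailed: p = P(T > 3.17) = 0.0028
c) 0.0056 < 0.01, reject H₀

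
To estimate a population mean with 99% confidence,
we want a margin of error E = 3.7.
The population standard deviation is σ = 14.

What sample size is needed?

Answer: n = 96

Derivation:
z_0.005 = 2.576
n = (z×σ/E)² = (2.576×14/3.7)²
n = 95.0045
Round up: n = 96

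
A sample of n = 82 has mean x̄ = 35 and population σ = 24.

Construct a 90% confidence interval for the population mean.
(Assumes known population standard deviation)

Confidence level: 90%, α = 0.1
z_0.05 = 1.645
SE = σ/√n = 24/√82 = 2.6504
Margin of error = 1.645 × 2.6504 = 4.3599
CI: x̄ ± margin = 35 ± 4.3599
CI: (30.6401, 39.3599)

Answer: (30.6401, 39.3599)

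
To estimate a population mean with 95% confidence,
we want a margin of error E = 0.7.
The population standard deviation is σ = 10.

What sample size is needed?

Answer: n = 784

Derivation:
z_0.025 = 1.960
n = (z×σ/E)² = (1.960×10/0.7)²
n = 784.0000
Already a whole number: n = 784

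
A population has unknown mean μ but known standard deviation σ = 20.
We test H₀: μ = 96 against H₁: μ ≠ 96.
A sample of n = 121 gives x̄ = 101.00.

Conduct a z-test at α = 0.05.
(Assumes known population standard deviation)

Answer: z = 2.7500, reject H₀

Derivation:
Standard error: SE = σ/√n = 20/√121 = 1.8182
z-statistic: z = (x̄ - μ₀)/SE = (101.00 - 96)/1.8182 = 2.7500
Critical value: ±1.960
p-value = 0.0060
Decision: reject H₀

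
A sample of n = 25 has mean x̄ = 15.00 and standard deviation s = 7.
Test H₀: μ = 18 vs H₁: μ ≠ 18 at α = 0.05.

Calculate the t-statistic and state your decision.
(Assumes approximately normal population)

df = n - 1 = 24
SE = s/√n = 7/√25 = 1.4000
t = (x̄ - μ₀)/SE = (15.00 - 18)/1.4000 = -2.1429
Critical value: t_{0.025,24} = ±2.064
p-value ≈ 0.0425
Decision: reject H₀

Answer: t = -2.1429, reject H₀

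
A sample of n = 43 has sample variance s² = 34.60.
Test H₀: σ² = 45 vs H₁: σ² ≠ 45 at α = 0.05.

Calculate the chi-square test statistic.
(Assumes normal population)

Answer: χ² = 32.2933, fail to reject H₀

Derivation:
df = n - 1 = 42
χ² = (n-1)s²/σ₀² = 42×34.60/45 = 32.2933
Critical values: χ²_{0.975,42} = 25.999, χ²_{0.025,42} = 61.777
Rejection region: χ² < 25.999 or χ² > 61.777
Decision: fail to reject H₀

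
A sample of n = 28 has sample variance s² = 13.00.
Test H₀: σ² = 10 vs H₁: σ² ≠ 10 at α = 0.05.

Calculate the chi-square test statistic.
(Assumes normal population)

df = n - 1 = 27
χ² = (n-1)s²/σ₀² = 27×13.00/10 = 35.1000
Critical values: χ²_{0.975,27} = 14.573, χ²_{0.025,27} = 43.195
Rejection region: χ² < 14.573 or χ² > 43.195
Decision: fail to reject H₀

Answer: χ² = 35.1000, fail to reject H₀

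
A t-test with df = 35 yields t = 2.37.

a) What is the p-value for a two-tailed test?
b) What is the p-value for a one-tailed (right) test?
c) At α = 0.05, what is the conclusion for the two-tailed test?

Answer: a) 0.0234, b) 0.0117, c) reject H₀

Derivation:
Using t-distribution with df = 35:
a) Two-tailed: p = 2×P(T > 2.37) = 0.0234
b) One-tailed: p = P(T > 2.37) = 0.0117
c) 0.0234 < 0.05, reject H₀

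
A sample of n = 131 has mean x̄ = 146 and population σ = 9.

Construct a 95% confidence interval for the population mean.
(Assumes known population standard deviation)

Confidence level: 95%, α = 0.05
z_0.025 = 1.960
SE = σ/√n = 9/√131 = 0.7863
Margin of error = 1.960 × 0.7863 = 1.5411
CI: x̄ ± margin = 146 ± 1.5411
CI: (144.4589, 147.5411)

Answer: (144.4589, 147.5411)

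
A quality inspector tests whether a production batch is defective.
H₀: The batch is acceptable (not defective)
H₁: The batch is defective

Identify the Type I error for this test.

Answer: Rejecting an acceptable batch

Derivation:
A Type I error (probability α) occurs when we reject a true H₀.
A Type II error (probability β) occurs when we fail to reject a false H₀.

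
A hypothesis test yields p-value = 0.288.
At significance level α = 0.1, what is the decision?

Compare p-value to α:
0.288 ≥ 0.1
Decision: fail to reject H₀

Answer: fail to reject H₀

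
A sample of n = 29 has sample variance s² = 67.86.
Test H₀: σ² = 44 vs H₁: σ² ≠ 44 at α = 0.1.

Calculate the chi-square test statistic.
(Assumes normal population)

df = n - 1 = 28
χ² = (n-1)s²/σ₀² = 28×67.86/44 = 43.1836
Critical values: χ²_{0.95,28} = 16.928, χ²_{0.05,28} = 41.337
Rejection region: χ² < 16.928 or χ² > 41.337
Decision: reject H₀

Answer: χ² = 43.1836, reject H₀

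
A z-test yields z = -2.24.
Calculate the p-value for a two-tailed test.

For z = -2.24:
p = 2×P(Z > |-2.24|) = 2×(1 - Φ(2.24)) = 0.0251

Answer: p-value ≈ 0.0251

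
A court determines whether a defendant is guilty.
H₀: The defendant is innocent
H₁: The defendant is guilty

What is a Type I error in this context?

Answer: Convicting an innocent person

Derivation:
Type I error (α): Rejecting H₀ when H₀ is true
Type II error (β): Failing to reject H₀ when H₁ is true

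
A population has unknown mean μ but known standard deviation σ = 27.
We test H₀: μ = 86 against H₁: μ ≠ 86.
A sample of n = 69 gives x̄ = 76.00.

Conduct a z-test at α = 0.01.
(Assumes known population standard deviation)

Standard error: SE = σ/√n = 27/√69 = 3.2504
z-statistic: z = (x̄ - μ₀)/SE = (76.00 - 86)/3.2504 = -3.0765
Critical value: ±2.576
p-value = 0.0021
Decision: reject H₀

Answer: z = -3.0765, reject H₀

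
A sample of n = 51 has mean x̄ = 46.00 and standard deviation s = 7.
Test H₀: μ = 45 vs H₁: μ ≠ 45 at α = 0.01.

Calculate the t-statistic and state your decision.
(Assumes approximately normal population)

df = n - 1 = 50
SE = s/√n = 7/√51 = 0.9802
t = (x̄ - μ₀)/SE = (46.00 - 45)/0.9802 = 1.0202
Critical value: t_{0.005,50} = ±2.678
p-value ≈ 0.3125
Decision: fail to reject H₀

Answer: t = 1.0202, fail to reject H₀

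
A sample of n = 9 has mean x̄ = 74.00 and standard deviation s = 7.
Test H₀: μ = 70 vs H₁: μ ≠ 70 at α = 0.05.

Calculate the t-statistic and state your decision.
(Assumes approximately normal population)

df = n - 1 = 8
SE = s/√n = 7/√9 = 2.3333
t = (x̄ - μ₀)/SE = (74.00 - 70)/2.3333 = 1.7143
Critical value: t_{0.025,8} = ±2.306
p-value ≈ 0.1248
Decision: fail to reject H₀

Answer: t = 1.7143, fail to reject H₀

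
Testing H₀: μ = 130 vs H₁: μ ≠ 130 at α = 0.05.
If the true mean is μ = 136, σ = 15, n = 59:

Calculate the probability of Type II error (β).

SE = σ/√n = 15/√59 = 1.9528
Critical values: μ₀ ± z_0.025×SE = 130 ± 1.960×1.9528
Acceptance region: (126.1725, 133.8275)
Under H₁ (μ = 136): z_high = (133.8275 - 136)/1.9528 = -1.1125, z_low = (126.1725 - 136)/1.9528 = -5.0325
β = P(not reject | H₁) = Φ(-1.1125) - Φ(-5.0325) ≈ 0.1330

Answer: β ≈ 0.1330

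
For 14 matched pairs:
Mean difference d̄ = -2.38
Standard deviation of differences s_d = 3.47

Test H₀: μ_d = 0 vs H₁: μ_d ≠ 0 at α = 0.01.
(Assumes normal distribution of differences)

df = n - 1 = 13
SE = s_d/√n = 3.47/√14 = 0.9274
t = d̄/SE = -2.38/0.9274 = -2.5663
Critical value: t_{0.005,13} = ±3.012
p-value ≈ 0.0235
Decision: fail to reject H₀

Answer: t = -2.5663, fail to reject H₀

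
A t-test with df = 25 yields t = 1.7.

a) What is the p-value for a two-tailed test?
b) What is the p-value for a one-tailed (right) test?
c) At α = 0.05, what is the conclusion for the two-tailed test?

Answer: a) 0.1015, b) 0.0508, c) fail to reject H₀

Derivation:
Using t-distribution with df = 25:
a) Two-tailed: p = 2×P(T > 1.7) = 0.1015
b) One-tailed: p = P(T > 1.7) = 0.0508
c) 0.1015 ≥ 0.05, fail to reject H₀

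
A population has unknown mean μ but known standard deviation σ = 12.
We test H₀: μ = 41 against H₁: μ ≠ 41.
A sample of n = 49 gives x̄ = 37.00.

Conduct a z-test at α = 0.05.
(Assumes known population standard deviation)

Standard error: SE = σ/√n = 12/√49 = 1.7143
z-statistic: z = (x̄ - μ₀)/SE = (37.00 - 41)/1.7143 = -2.3333
Critical value: ±1.960
p-value = 0.0196
Decision: reject H₀

Answer: z = -2.3333, reject H₀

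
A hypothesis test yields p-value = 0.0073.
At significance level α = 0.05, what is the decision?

Compare p-value to α:
0.0073 < 0.05
Decision: reject H₀

Answer: reject H₀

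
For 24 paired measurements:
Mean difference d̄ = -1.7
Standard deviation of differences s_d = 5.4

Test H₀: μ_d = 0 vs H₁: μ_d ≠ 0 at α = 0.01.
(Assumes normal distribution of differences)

Answer: t = -1.5422, fail to reject H₀

Derivation:
df = n - 1 = 23
SE = s_d/√n = 5.4/√24 = 1.1023
t = d̄/SE = -1.7/1.1023 = -1.5422
Critical value: t_{0.005,23} = ±2.807
p-value ≈ 0.1367
Decision: fail to reject H₀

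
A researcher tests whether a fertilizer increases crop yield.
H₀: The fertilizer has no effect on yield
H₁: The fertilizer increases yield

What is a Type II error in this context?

A Type I error (probability α) occurs when we reject a true H₀.
A Type II error (probability β) occurs when we fail to reject a false H₀.

Answer: Failing to recommend an effective fertilizer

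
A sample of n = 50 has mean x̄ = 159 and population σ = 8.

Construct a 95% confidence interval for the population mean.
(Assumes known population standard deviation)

Answer: (156.7825, 161.2175)

Derivation:
Confidence level: 95%, α = 0.05
z_0.025 = 1.960
SE = σ/√n = 8/√50 = 1.1314
Margin of error = 1.960 × 1.1314 = 2.2175
CI: x̄ ± margin = 159 ± 2.2175
CI: (156.7825, 161.2175)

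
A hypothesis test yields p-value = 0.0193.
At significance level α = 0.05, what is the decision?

Answer: reject H₀

Derivation:
Compare p-value to α:
0.0193 < 0.05
Decision: reject H₀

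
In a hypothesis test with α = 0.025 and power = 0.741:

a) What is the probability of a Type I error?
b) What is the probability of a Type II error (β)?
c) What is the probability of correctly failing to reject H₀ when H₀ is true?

Answer: a) 0.025, b) 0.259, c) 0.975

Derivation:
a) Type I error probability = α = 0.025
b) Power = P(reject H₀ | H₁ true) = 1 - β = 0.741, so Type II error probability = β = 1 - Power = 0.259
c) P(fail to reject H₀ | H₀ true) = 1 - α = 0.975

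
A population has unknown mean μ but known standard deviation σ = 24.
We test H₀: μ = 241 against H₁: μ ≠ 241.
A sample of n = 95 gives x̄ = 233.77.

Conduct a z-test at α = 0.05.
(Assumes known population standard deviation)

Answer: z = -2.9363, reject H₀

Derivation:
Standard error: SE = σ/√n = 24/√95 = 2.4623
z-statistic: z = (x̄ - μ₀)/SE = (233.77 - 241)/2.4623 = -2.9363
Critical value: ±1.960
p-value = 0.0033
Decision: reject H₀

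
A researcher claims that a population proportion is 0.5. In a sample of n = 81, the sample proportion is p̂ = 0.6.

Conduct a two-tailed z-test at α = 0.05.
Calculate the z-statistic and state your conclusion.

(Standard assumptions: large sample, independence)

H₀: p = 0.5, H₁: p ≠ 0.5
Standard error: SE = √(p₀(1-p₀)/n) = √(0.5×0.5/81) = 0.055556
z-statistic: z = (p̂ - p₀)/SE = (0.6 - 0.5)/0.055556 = 1.8000
Critical value: z_0.025 = ±1.960
p-value = 0.0719
Decision: fail to reject H₀ at α = 0.05

Answer: z = 1.8000, fail to reject H₀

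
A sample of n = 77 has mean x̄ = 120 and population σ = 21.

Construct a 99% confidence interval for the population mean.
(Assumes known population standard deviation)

Answer: (113.8351, 126.1649)

Derivation:
Confidence level: 99%, α = 0.01
z_0.005 = 2.576
SE = σ/√n = 21/√77 = 2.3932
Margin of error = 2.576 × 2.3932 = 6.1649
CI: x̄ ± margin = 120 ± 6.1649
CI: (113.8351, 126.1649)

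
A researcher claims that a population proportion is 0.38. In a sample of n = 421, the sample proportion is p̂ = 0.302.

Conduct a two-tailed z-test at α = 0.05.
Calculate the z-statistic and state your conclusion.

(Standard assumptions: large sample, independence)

H₀: p = 0.38, H₁: p ≠ 0.38
Standard error: SE = √(p₀(1-p₀)/n) = √(0.38×0.62/421) = 0.023656
z-statistic: z = (p̂ - p₀)/SE = (0.302 - 0.38)/0.023656 = -3.2973
Critical value: z_0.025 = ±1.960
p-value = 0.0010
Decision: reject H₀ at α = 0.05

Answer: z = -3.2973, reject H₀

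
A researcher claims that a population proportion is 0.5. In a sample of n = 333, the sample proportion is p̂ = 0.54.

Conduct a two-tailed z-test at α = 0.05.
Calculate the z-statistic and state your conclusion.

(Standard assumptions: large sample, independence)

Answer: z = 1.4599, fail to reject H₀

Derivation:
H₀: p = 0.5, H₁: p ≠ 0.5
Standard error: SE = √(p₀(1-p₀)/n) = √(0.5×0.5/333) = 0.027400
z-statistic: z = (p̂ - p₀)/SE = (0.54 - 0.5)/0.027400 = 1.4599
Critical value: z_0.025 = ±1.960
p-value = 0.1443
Decision: fail to reject H₀ at α = 0.05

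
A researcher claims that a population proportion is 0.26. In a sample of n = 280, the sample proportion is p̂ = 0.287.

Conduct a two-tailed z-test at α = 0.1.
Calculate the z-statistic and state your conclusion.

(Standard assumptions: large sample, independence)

Answer: z = 1.0300, fail to reject H₀

Derivation:
H₀: p = 0.26, H₁: p ≠ 0.26
Standard error: SE = √(p₀(1-p₀)/n) = √(0.26×0.74/280) = 0.026213
z-statistic: z = (p̂ - p₀)/SE = (0.287 - 0.26)/0.026213 = 1.0300
Critical value: z_0.05 = ±1.645
p-value = 0.3030
Decision: fail to reject H₀ at α = 0.1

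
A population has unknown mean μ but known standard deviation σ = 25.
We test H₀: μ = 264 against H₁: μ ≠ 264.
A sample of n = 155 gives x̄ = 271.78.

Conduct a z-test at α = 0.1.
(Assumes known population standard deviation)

Standard error: SE = σ/√n = 25/√155 = 2.0080
z-statistic: z = (x̄ - μ₀)/SE = (271.78 - 264)/2.0080 = 3.8745
Critical value: ±1.645
p-value = 0.0001
Decision: reject H₀

Answer: z = 3.8745, reject H₀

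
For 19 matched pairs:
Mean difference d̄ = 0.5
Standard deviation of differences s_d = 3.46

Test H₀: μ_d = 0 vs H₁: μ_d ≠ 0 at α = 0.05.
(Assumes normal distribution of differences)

df = n - 1 = 18
SE = s_d/√n = 3.46/√19 = 0.7938
t = d̄/SE = 0.5/0.7938 = 0.6299
Critical value: t_{0.025,18} = ±2.101
p-value ≈ 0.5367
Decision: fail to reject H₀

Answer: t = 0.6299, fail to reject H₀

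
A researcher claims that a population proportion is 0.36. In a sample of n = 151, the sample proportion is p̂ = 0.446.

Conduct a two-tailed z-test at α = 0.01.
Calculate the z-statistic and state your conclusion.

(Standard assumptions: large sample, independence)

H₀: p = 0.36, H₁: p ≠ 0.36
Standard error: SE = √(p₀(1-p₀)/n) = √(0.36×0.64/151) = 0.039062
z-statistic: z = (p̂ - p₀)/SE = (0.446 - 0.36)/0.039062 = 2.2016
Critical value: z_0.005 = ±2.576
p-value = 0.0277
Decision: fail to reject H₀ at α = 0.01

Answer: z = 2.2016, fail to reject H₀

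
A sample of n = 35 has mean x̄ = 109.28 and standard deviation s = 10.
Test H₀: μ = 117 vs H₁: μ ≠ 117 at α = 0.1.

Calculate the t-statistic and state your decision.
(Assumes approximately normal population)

df = n - 1 = 34
SE = s/√n = 10/√35 = 1.6903
t = (x̄ - μ₀)/SE = (109.28 - 117)/1.6903 = -4.5672
Critical value: t_{0.05,34} = ±1.691
p-value ≈ 0.0001
Decision: reject H₀

Answer: t = -4.5672, reject H₀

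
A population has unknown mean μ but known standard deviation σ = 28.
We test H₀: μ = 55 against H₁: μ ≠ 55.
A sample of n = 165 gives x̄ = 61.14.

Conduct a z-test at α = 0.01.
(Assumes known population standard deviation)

Standard error: SE = σ/√n = 28/√165 = 2.1798
z-statistic: z = (x̄ - μ₀)/SE = (61.14 - 55)/2.1798 = 2.8168
Critical value: ±2.576
p-value = 0.0049
Decision: reject H₀

Answer: z = 2.8168, reject H₀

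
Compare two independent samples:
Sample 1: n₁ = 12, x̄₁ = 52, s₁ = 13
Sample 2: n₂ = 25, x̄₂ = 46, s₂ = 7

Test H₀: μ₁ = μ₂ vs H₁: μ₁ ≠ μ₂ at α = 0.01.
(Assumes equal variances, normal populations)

Pooled variance: s²_p = [11×13² + 24×7²]/(35) = 86.7143
s_p = 9.3121
SE = s_p×√(1/n₁ + 1/n₂) = 9.3121×√(1/12 + 1/25) = 3.2703
t = (x̄₁ - x̄₂)/SE = (52 - 46)/3.2703 = 1.8347
df = 35, t-critical = ±2.724
Decision: fail to reject H₀

Answer: t = 1.8347, fail to reject H₀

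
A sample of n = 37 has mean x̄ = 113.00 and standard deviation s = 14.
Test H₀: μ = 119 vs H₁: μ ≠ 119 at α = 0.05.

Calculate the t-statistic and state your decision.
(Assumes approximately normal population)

df = n - 1 = 36
SE = s/√n = 14/√37 = 2.3016
t = (x̄ - μ₀)/SE = (113.00 - 119)/2.3016 = -2.6069
Critical value: t_{0.025,36} = ±2.028
p-value ≈ 0.0132
Decision: reject H₀

Answer: t = -2.6069, reject H₀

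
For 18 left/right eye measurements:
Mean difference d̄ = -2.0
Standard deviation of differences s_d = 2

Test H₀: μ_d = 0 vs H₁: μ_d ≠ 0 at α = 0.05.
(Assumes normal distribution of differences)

Answer: t = -4.2427, reject H₀

Derivation:
df = n - 1 = 17
SE = s_d/√n = 2/√18 = 0.4714
t = d̄/SE = -2.0/0.4714 = -4.2427
Critical value: t_{0.025,17} = ±2.110
p-value ≈ 0.0005
Decision: reject H₀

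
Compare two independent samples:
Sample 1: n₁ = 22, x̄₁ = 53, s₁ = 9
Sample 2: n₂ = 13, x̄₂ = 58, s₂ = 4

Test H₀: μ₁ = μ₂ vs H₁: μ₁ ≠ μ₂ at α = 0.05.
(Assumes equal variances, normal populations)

Pooled variance: s²_p = [21×9² + 12×4²]/(33) = 57.3636
s_p = 7.5739
SE = s_p×√(1/n₁ + 1/n₂) = 7.5739×√(1/22 + 1/13) = 2.6495
t = (x̄₁ - x̄₂)/SE = (53 - 58)/2.6495 = -1.8871
df = 33, t-critical = ±2.035
Decision: fail to reject H₀

Answer: t = -1.8871, fail to reject H₀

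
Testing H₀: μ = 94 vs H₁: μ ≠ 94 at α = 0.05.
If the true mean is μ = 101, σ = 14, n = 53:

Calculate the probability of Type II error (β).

Answer: β ≈ 0.0465

Derivation:
SE = σ/√n = 14/√53 = 1.9230
Critical values: μ₀ ± z_0.025×SE = 94 ± 1.960×1.9230
Acceptance region: (90.2309, 97.7691)
Under H₁ (μ = 101): z_high = (97.7691 - 101)/1.9230 = -1.6801, z_low = (90.2309 - 101)/1.9230 = -5.6002
β = P(not reject | H₁) = Φ(-1.6801) - Φ(-5.6002) ≈ 0.0465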